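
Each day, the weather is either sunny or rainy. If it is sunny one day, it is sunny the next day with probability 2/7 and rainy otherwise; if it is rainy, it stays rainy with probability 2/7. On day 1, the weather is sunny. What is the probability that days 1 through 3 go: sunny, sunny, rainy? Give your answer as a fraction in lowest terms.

Day 1 is given. For each transition, use the conditional probability from the current state:
P(sunny | sunny) = 2/7; P(rainy | sunny) = 5/7.
P = 2/7 × 5/7 = 10/49.

10/49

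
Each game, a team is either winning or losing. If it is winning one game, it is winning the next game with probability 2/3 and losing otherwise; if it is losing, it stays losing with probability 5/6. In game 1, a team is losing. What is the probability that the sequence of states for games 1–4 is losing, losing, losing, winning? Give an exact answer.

Game 1 is given. For each transition, use the conditional probability from the current state:
P(losing | losing) = 5/6; P(losing | losing) = 5/6; P(winning | losing) = 1/6.
P = 5/6 × 5/6 × 1/6 = 25/216.

25/216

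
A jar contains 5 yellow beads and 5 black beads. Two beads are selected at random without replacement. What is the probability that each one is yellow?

2/9

P(all yellow) = 5/10 × 4/9 = 20/90 = 2/9.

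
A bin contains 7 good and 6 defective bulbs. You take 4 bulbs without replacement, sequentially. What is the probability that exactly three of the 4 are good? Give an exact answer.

42/143

One ordering (good drawn first) has probability 7/13 × 6/12 × 5/11 × 6/10 = 1260/17160 = 21/286.
There are C(4,3) = 4 such orderings, each equally likely, so P = 4 × 21/286 = 42/143.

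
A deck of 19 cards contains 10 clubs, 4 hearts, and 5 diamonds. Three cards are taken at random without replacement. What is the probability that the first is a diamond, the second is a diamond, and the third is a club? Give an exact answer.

100/2907

Chain rule:
P = 5/19 × 4/18 × 10/17 = 200/5814 = 100/2907.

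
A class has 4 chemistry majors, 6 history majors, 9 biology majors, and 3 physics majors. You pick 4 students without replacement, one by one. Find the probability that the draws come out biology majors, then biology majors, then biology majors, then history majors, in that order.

18/1045

Chain rule:
P = 9/22 × 8/21 × 7/20 × 6/19 = 3024/175560 = 18/1045.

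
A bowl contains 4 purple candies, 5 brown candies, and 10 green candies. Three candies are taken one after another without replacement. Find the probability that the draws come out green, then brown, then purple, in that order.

100/2907

Multiply the probability of each draw given the previous ones:
P = 10/19 × 5/18 × 4/17 = 200/5814 = 100/2907.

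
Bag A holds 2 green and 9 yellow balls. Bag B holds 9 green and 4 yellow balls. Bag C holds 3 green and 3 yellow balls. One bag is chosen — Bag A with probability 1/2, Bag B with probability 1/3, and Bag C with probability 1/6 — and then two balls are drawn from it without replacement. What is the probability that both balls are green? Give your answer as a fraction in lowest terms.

421/2145

From Bag A: P(both green) = (2/11)(1/10) = 1/55.
From Bag B: P(both green) = (9/13)(8/12) = 6/13.
From Bag C: P(both green) = (3/6)(2/5) = 1/5.
Total probability = (1/2)(1/55) + (1/3)(6/13) + (1/6)(1/5) = 421/2145.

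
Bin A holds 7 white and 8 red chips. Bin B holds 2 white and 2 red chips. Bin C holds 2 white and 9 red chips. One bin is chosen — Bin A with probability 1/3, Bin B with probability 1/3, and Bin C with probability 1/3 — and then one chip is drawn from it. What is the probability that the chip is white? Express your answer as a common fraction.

379/990

From Bin A: P(white) = 7/15.
From Bin B: P(white) = 2/4.
From Bin C: P(white) = 2/11.
Total probability = (1/3)(7/15) + (1/3)(2/4) + (1/3)(2/11) = 379/990.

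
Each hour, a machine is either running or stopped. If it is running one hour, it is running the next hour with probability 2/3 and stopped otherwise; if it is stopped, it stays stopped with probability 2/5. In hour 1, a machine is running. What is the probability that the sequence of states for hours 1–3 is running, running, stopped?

Hour 1 is given. For each transition, use the conditional probability from the current state:
P(running | running) = 2/3; P(stopped | running) = 1/3.
P = 2/3 × 1/3 = 2/9.

2/9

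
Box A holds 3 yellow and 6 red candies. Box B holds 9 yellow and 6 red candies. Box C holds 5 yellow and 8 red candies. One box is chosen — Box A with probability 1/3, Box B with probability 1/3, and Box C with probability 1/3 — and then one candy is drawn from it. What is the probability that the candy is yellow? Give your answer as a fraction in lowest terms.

257/585

From Box A: P(yellow) = 3/9.
From Box B: P(yellow) = 9/15.
From Box C: P(yellow) = 5/13.
Total probability = (1/3)(3/9) + (1/3)(9/15) + (1/3)(5/13) = 257/585.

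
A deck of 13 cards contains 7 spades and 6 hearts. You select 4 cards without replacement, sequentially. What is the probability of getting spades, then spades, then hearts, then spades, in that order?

21/286

Chain rule:
P = 7/13 × 6/12 × 6/11 × 5/10 = 1260/17160 = 21/286.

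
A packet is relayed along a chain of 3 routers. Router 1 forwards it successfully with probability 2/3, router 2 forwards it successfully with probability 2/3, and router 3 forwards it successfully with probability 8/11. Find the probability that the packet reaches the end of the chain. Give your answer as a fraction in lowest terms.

Each stage is reached only if all earlier stages succeed, so
P = 2/3 × 2/3 × 8/11 = 32/99.

32/99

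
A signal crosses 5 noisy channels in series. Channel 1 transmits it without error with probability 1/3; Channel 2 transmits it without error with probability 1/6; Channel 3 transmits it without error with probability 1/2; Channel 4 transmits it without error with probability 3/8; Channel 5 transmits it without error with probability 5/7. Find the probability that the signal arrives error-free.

The events are sequential, so multiply the conditional probabilities:
P = 1/3 × 1/6 × 1/2 × 3/8 × 5/7 = 15/2016 = 5/672.

5/672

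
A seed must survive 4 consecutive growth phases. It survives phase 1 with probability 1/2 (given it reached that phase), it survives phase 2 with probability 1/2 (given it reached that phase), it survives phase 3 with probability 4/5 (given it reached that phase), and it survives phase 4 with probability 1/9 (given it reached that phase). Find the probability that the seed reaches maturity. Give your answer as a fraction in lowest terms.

1/45

Multiplying along the chain,
P = 1/2 × 1/2 × 4/5 × 1/9 = 4/180 = 1/45.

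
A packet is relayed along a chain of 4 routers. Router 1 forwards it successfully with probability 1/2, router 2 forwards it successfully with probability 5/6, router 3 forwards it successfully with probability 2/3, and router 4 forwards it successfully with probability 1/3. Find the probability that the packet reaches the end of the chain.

5/54

The events are sequential, so multiply the conditional probabilities:
P = 1/2 × 5/6 × 2/3 × 1/3 = 10/108 = 5/54.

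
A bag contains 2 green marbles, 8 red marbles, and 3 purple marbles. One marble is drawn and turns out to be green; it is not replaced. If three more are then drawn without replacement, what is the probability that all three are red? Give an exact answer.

14/55

With the first marble removed, 8 red remain out of 12.
P = 8/12 × 7/11 × 6/10 = 336/1320 = 14/55.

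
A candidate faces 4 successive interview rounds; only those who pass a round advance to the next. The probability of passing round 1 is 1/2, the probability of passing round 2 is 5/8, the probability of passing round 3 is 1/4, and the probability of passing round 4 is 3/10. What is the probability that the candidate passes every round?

The events are sequential, so multiply the conditional probabilities:
P = 1/2 × 5/8 × 1/4 × 3/10 = 15/640 = 3/128.

3/128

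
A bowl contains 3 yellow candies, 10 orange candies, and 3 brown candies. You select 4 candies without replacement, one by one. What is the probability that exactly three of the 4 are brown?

One ordering (brown drawn first) has probability 3/16 × 2/15 × 1/14 × 13/13 = 78/43680 = 1/560.
There are C(4,3) = 4 such orderings, each equally likely, so P = 4 × 1/560 = 1/140.

1/140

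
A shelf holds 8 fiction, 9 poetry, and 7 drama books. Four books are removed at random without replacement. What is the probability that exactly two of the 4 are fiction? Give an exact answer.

One ordering (fiction drawn first) has probability 8/24 × 7/23 × 16/22 × 15/21 = 13440/255024 = 40/759.
There are C(4,2) = 6 such orderings, each equally likely, so P = 6 × 40/759 = 80/253.

80/253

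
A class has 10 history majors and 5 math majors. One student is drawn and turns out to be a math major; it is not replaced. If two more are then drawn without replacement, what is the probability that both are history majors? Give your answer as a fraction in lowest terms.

With the first student removed, 10 history majors remain out of 14.
P = 10/14 × 9/13 = 90/182 = 45/91.

45/91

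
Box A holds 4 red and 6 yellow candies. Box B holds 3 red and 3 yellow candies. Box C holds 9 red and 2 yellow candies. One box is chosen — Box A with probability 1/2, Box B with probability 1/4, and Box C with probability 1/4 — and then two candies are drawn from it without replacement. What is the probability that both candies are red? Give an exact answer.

From Box A: P(both red) = (4/10)(3/9) = 2/15.
From Box B: P(both red) = (3/6)(2/5) = 1/5.
From Box C: P(both red) = (9/11)(8/10) = 36/55.
Total probability = (1/2)(2/15) + (1/4)(1/5) + (1/4)(36/55) = 37/132.

37/132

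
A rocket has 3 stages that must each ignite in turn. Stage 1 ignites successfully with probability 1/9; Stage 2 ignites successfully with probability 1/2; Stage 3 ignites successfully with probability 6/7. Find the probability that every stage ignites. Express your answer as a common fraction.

1/21

Multiplying along the chain,
P = 1/9 × 1/2 × 6/7 = 6/126 = 1/21.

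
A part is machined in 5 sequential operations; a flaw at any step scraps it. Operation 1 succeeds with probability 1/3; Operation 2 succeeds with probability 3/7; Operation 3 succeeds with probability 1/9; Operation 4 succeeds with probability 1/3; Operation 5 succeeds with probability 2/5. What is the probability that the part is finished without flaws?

2/945

Each stage is reached only if all earlier stages succeed, so
P = 1/3 × 3/7 × 1/9 × 1/3 × 2/5 = 6/2835 = 2/945.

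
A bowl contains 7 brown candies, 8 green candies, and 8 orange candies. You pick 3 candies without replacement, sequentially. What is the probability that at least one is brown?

173/253

P(no brown) = 16/23 × 15/22 × 14/21 = 3360/10626 = 80/253.
P(at least one) = 1 − 80/253 = 173/253.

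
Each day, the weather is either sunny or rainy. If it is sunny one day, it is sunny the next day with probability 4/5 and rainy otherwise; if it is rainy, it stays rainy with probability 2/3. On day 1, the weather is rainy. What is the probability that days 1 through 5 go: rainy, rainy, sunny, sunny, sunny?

Day 1 is given. For each transition, use the conditional probability from the current state:
P(rainy | rainy) = 2/3; P(sunny | rainy) = 1/3; P(sunny | sunny) = 4/5; P(sunny | sunny) = 4/5.
P = 2/3 × 1/3 × 4/5 × 4/5 = 32/225.

32/225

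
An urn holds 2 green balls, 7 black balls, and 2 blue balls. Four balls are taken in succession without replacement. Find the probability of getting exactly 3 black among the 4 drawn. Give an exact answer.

One ordering (black drawn first) has probability 7/11 × 6/10 × 5/9 × 4/8 = 840/7920 = 7/66.
There are C(4,3) = 4 such orderings, each equally likely, so P = 4 × 7/66 = 14/33.

14/33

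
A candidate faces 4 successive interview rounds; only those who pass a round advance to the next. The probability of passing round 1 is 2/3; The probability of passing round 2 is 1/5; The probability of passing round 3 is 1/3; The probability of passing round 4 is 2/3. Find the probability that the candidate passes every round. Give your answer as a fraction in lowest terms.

The events are sequential, so multiply the conditional probabilities:
P = 2/3 × 1/5 × 1/3 × 2/3 = 4/135.

4/135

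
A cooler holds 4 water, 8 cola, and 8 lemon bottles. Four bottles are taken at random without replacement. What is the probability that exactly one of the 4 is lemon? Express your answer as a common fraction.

352/969

One ordering (lemon drawn first) has probability 8/20 × 12/19 × 11/18 × 10/17 = 10560/116280 = 88/969.
There are C(4,1) = 4 such orderings, each equally likely, so P = 4 × 88/969 = 352/969.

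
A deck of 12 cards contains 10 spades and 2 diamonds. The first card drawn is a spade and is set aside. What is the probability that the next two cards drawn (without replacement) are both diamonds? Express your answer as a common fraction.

With the first card removed, 2 diamonds remain out of 11.
P = 2/11 × 1/10 = 2/110 = 1/55.

1/55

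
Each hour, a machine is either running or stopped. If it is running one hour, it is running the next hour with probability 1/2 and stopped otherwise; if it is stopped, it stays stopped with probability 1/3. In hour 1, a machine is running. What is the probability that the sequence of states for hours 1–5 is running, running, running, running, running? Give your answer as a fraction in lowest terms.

1/16

Hour 1 is given. For each transition, use the conditional probability from the current state:
P(running | running) = 1/2; P(running | running) = 1/2; P(running | running) = 1/2; P(running | running) = 1/2.
P = 1/2 × 1/2 × 1/2 × 1/2 = 1/16.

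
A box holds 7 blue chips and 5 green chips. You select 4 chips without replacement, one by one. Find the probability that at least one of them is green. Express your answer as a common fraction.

92/99

P(no green) = 7/12 × 6/11 × 5/10 × 4/9 = 840/11880 = 7/99.
P(at least one) = 1 − 7/99 = 92/99.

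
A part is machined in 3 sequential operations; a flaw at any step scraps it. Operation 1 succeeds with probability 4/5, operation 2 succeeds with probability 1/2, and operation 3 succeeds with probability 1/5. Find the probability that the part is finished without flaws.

2/25

Multiplying along the chain,
P = 4/5 × 1/2 × 1/5 = 4/50 = 2/25.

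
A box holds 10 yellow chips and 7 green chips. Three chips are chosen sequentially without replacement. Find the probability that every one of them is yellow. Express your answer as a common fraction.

3/17

P = 10/17 × 9/16 × 8/15 = 720/4080 = 3/17.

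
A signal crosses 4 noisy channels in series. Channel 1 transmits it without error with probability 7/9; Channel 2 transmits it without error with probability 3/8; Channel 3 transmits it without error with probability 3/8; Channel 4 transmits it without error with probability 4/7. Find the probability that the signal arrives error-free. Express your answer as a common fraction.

1/16

The events are sequential, so multiply the conditional probabilities:
P = 7/9 × 3/8 × 3/8 × 4/7 = 252/4032 = 1/16.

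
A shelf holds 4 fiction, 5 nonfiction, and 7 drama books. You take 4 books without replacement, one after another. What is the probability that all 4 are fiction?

1/1820

P(all fiction) = 4/16 × 3/15 × 2/14 × 1/13 = 24/43680 = 1/1820.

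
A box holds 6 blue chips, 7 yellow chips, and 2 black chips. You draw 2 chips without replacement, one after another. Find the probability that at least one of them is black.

P(no black) = 13/15 × 12/14 = 156/210 = 26/35.
P(at least one) = 1 − 26/35 = 9/35.

9/35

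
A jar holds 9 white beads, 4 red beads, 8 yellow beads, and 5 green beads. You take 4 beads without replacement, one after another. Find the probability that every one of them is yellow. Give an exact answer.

7/1495

P(every draw is yellow) = 8/26 × 7/25 × 6/24 × 5/23 = 1680/358800 = 7/1495.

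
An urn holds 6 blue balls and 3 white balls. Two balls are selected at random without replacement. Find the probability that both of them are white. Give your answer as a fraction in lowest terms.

1/12

P(all white) = 3/9 × 2/8 = 6/72 = 1/12.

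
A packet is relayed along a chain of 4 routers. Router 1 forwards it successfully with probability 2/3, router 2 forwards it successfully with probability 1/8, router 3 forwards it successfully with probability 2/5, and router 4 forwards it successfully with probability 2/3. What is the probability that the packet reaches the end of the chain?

Each stage is reached only if all earlier stages succeed, so
P = 2/3 × 1/8 × 2/5 × 2/3 = 8/360 = 1/45.

1/45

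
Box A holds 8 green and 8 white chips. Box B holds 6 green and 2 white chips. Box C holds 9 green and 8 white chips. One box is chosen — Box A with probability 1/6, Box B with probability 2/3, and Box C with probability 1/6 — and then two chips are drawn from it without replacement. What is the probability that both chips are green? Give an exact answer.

From Box A: P(both green) = (8/16)(7/15) = 7/30.
From Box B: P(both green) = (6/8)(5/7) = 15/28.
From Box C: P(both green) = (9/17)(8/16) = 9/34.
Total probability = (1/6)(7/30) + (2/3)(15/28) + (1/6)(9/34) = 2357/5355.

2357/5355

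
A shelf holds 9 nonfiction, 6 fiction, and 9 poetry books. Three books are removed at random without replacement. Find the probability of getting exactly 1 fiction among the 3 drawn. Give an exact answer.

One ordering (fiction drawn first) has probability 6/24 × 18/23 × 17/22 = 1836/12144 = 153/1012.
There are C(3,1) = 3 such orderings, each equally likely, so P = 3 × 153/1012 = 459/1012.

459/1012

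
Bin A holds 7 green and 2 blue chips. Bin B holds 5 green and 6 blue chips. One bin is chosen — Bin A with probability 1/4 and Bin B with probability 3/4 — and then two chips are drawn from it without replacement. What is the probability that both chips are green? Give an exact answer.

149/528

From Bin A: P(both green) = (7/9)(6/8) = 7/12.
From Bin B: P(both green) = (5/11)(4/10) = 2/11.
Total probability = (1/4)(7/12) + (3/4)(2/11) = 149/528.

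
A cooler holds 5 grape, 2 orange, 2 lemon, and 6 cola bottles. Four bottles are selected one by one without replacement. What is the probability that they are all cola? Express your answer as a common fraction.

1/91

P(every draw is cola) = 6/15 × 5/14 × 4/13 × 3/12 = 360/32760 = 1/91.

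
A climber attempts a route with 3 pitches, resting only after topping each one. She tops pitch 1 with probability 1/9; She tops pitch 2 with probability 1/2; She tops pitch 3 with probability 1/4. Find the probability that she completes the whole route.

1/72

The events are sequential, so multiply the conditional probabilities:
P = 1/9 × 1/2 × 1/4 = 1/72.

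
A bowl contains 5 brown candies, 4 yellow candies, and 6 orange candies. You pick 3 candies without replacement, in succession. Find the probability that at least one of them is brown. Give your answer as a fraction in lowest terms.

67/91

P(no brown) = 10/15 × 9/14 × 8/13 = 720/2730 = 24/91.
P(at least one) = 1 − 24/91 = 67/91.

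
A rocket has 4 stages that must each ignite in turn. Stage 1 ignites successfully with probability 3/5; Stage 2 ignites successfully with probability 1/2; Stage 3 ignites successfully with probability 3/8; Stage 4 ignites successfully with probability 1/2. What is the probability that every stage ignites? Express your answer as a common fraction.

9/160

Multiplying along the chain,
P = 3/5 × 1/2 × 3/8 × 1/2 = 9/160.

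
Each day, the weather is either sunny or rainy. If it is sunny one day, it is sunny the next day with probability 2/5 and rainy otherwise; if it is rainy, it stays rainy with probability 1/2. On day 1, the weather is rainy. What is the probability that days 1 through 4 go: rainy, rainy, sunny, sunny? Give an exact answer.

1/10

Day 1 is given. For each transition, use the conditional probability from the current state:
P(rainy | rainy) = 1/2; P(sunny | rainy) = 1/2; P(sunny | sunny) = 2/5.
P = 1/2 × 1/2 × 2/5 = 2/20 = 1/10.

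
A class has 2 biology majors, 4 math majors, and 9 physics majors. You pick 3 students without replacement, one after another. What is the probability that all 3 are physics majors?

P(all physics majors) = 9/15 × 8/14 × 7/13 = 504/2730 = 12/65.

12/65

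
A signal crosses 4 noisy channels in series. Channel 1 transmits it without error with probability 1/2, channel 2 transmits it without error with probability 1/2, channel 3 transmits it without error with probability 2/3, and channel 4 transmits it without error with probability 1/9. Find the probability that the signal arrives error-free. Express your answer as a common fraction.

The events are sequential, so multiply the conditional probabilities:
P = 1/2 × 1/2 × 2/3 × 1/9 = 2/108 = 1/54.

1/54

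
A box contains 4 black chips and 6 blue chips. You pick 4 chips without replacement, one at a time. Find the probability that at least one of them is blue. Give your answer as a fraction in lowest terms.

P(no blue) = 4/10 × 3/9 × 2/8 × 1/7 = 24/5040 = 1/210.
P(at least one) = 1 − 1/210 = 209/210.

209/210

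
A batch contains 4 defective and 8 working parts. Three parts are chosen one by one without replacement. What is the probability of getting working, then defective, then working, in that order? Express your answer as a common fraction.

Chain rule:
P = 8/12 × 4/11 × 7/10 = 224/1320 = 28/165.

28/165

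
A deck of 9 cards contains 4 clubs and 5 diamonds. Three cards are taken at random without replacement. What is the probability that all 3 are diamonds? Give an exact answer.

P = 5/9 × 4/8 × 3/7 = 60/504 = 5/42.

5/42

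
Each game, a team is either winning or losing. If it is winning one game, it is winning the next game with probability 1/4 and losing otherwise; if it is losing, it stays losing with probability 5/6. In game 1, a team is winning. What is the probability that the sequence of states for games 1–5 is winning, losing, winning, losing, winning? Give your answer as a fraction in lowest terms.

1/64

Game 1 is given. For each transition, use the conditional probability from the current state:
P(losing | winning) = 3/4; P(winning | losing) = 1/6; P(losing | winning) = 3/4; P(winning | losing) = 1/6.
P = 3/4 × 1/6 × 3/4 × 1/6 = 9/576 = 1/64.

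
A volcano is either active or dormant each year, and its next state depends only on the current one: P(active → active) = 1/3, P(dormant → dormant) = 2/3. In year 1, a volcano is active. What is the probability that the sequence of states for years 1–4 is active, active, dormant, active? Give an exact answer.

Year 1 is given. For each transition, use the conditional probability from the current state:
P(active | active) = 1/3; P(dormant | active) = 2/3; P(active | dormant) = 1/3.
P = 1/3 × 2/3 × 1/3 = 2/27.

2/27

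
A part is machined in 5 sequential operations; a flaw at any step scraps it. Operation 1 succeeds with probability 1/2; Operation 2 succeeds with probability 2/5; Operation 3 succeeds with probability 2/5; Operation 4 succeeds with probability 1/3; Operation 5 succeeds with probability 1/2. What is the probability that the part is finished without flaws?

1/75

Multiplying along the chain,
P = 1/2 × 2/5 × 2/5 × 1/3 × 1/2 = 4/300 = 1/75.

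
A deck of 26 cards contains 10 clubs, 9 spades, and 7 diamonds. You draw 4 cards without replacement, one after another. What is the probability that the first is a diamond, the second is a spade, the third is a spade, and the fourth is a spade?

147/14950

Each draw changes the counts, so multiply the conditional probabilities along the sequence:
P = 7/26 × 9/25 × 8/24 × 7/23 = 3528/358800 = 147/14950.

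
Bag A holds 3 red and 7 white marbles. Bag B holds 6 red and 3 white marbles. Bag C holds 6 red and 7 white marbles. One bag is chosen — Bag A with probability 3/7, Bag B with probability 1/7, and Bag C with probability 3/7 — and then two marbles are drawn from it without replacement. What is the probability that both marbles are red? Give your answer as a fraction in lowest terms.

133/780

From Bag A: P(both red) = (3/10)(2/9) = 1/15.
From Bag B: P(both red) = (6/9)(5/8) = 5/12.
From Bag C: P(both red) = (6/13)(5/12) = 5/26.
Total probability = (3/7)(1/15) + (1/7)(5/12) + (3/7)(5/26) = 133/780.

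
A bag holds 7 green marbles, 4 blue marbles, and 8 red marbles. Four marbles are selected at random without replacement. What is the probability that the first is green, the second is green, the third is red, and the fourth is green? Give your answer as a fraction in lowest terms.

35/1938

Multiply the probability of each draw given the previous ones:
P = 7/19 × 6/18 × 8/17 × 5/16 = 1680/93024 = 35/1938.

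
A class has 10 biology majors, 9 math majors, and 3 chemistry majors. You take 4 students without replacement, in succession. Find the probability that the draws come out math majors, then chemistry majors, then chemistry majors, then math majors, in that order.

18/7315

Chain rule:
P = 9/22 × 3/21 × 2/20 × 8/19 = 432/175560 = 18/7315.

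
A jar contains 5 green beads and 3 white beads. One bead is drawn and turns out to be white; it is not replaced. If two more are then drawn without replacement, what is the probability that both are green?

After the first draw, 5 of the remaining 7 beads are green.
P = 5/7 × 4/6 = 20/42 = 10/21.

10/21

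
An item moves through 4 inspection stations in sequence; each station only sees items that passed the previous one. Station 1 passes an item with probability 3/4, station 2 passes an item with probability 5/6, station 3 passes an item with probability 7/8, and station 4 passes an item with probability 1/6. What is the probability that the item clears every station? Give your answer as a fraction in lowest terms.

Each stage is reached only if all earlier stages succeed, so
P = 3/4 × 5/6 × 7/8 × 1/6 = 105/1152 = 35/384.

35/384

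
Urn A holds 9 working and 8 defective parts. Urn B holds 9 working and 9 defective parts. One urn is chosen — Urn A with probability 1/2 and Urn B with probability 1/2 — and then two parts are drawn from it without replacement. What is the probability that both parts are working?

From Urn A: P(both working) = (9/17)(8/16) = 9/34.
From Urn B: P(both working) = (9/18)(8/17) = 4/17.
Total probability = (1/2)(9/34) + (1/2)(4/17) = 1/4.

1/4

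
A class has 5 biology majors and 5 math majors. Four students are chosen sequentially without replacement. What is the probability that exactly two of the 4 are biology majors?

10/21

One ordering (biology majors drawn first) has probability 5/10 × 4/9 × 5/8 × 4/7 = 400/5040 = 5/63.
There are C(4,2) = 6 such orderings, each equally likely, so P = 6 × 5/63 = 10/21.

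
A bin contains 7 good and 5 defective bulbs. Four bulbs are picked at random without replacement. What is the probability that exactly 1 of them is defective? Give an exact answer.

One ordering (defective drawn first) has probability 5/12 × 7/11 × 6/10 × 5/9 = 1050/11880 = 35/396.
There are C(4,1) = 4 such orderings, each equally likely, so P = 4 × 35/396 = 35/99.

35/99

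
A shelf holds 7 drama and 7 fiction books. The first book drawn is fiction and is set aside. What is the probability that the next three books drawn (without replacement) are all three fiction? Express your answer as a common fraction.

With the first book removed, 6 fiction remain out of 13.
P = 6/13 × 5/12 × 4/11 = 120/1716 = 10/143.

10/143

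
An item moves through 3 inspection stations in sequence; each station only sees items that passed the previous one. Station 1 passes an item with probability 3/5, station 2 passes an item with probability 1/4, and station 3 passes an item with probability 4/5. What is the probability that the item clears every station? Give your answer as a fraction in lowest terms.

3/25

Multiplying along the chain,
P = 3/5 × 1/4 × 4/5 = 12/100 = 3/25.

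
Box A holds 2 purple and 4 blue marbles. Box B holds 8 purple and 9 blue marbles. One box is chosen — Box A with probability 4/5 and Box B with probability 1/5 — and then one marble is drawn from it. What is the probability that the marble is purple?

From Box A: P(purple) = 2/6.
From Box B: P(purple) = 8/17.
Total probability = (4/5)(2/6) + (1/5)(8/17) = 92/255.

92/255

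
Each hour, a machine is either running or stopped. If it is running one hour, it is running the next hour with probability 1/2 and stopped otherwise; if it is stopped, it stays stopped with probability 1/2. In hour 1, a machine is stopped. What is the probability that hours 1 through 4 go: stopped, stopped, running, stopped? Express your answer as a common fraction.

1/8

Hour 1 is given. For each transition, use the conditional probability from the current state:
P(stopped | stopped) = 1/2; P(running | stopped) = 1/2; P(stopped | running) = 1/2.
P = 1/2 × 1/2 × 1/2 = 1/8.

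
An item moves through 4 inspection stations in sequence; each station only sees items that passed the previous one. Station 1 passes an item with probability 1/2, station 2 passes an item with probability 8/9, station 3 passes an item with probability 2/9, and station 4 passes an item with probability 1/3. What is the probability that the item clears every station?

Multiplying along the chain,
P = 1/2 × 8/9 × 2/9 × 1/3 = 16/486 = 8/243.

8/243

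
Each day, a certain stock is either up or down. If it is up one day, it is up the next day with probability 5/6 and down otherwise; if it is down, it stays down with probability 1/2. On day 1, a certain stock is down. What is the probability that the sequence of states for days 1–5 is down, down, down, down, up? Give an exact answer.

1/16

Day 1 is given. For each transition, use the conditional probability from the current state:
P(down | down) = 1/2; P(down | down) = 1/2; P(down | down) = 1/2; P(up | down) = 1/2.
P = 1/2 × 1/2 × 1/2 × 1/2 = 1/16.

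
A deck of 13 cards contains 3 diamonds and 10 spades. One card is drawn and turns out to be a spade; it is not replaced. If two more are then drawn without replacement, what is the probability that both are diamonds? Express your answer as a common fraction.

With the first card removed, 3 diamonds remain out of 12.
P = 3/12 × 2/11 = 6/132 = 1/22.

1/22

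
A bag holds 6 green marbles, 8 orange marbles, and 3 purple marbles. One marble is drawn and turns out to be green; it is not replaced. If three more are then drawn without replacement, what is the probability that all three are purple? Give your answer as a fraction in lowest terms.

1/560

With the first marble removed, 3 purple remain out of 16.
P = 3/16 × 2/15 × 1/14 = 6/3360 = 1/560.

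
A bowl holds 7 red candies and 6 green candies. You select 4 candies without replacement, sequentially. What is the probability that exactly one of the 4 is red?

One ordering (red drawn first) has probability 7/13 × 6/12 × 5/11 × 4/10 = 840/17160 = 7/143.
There are C(4,1) = 4 such orderings, each equally likely, so P = 4 × 7/143 = 28/143.

28/143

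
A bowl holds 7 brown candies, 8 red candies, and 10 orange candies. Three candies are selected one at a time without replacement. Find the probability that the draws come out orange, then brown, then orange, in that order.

Chain rule:
P = 10/25 × 7/24 × 9/23 = 630/13800 = 21/460.

21/460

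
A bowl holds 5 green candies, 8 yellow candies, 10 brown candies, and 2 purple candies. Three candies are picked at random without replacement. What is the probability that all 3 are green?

P(every draw is green) = 5/25 × 4/24 × 3/23 = 60/13800 = 1/230.

1/230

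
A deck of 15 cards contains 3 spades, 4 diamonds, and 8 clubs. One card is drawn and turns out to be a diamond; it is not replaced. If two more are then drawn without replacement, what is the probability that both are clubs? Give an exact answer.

4/13

After the first draw, 8 of the remaining 14 cards are clubs.
P = 8/14 × 7/13 = 56/182 = 4/13.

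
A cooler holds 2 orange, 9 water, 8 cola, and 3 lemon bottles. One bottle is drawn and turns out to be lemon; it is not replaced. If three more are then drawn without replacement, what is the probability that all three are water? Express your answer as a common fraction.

With the first bottle removed, 9 water remain out of 21.
P = 9/21 × 8/20 × 7/19 = 504/7980 = 6/95.

6/95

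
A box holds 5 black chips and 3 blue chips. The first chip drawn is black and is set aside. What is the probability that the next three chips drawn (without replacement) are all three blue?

After the first draw, 3 of the remaining 7 chips are blue.
P = 3/7 × 2/6 × 1/5 = 6/210 = 1/35.

1/35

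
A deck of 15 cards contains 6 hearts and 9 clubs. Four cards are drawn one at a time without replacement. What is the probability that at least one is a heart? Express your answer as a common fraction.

P(no hearts) = 9/15 × 8/14 × 7/13 × 6/12 = 3024/32760 = 6/65.
P(at least one) = 1 − 6/65 = 59/65.

59/65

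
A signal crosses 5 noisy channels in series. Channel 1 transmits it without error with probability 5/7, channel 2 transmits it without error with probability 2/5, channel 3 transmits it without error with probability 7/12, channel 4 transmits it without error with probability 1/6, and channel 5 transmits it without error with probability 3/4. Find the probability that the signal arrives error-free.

Multiplying along the chain,
P = 5/7 × 2/5 × 7/12 × 1/6 × 3/4 = 210/10080 = 1/48.

1/48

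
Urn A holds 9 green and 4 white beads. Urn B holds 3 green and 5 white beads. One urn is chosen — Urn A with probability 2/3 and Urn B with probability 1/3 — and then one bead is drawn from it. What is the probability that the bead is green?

61/104

From Urn A: P(green) = 9/13.
From Urn B: P(green) = 3/8.
Total probability = (2/3)(9/13) + (1/3)(3/8) = 61/104.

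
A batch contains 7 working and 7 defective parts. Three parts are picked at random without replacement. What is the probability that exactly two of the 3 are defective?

One ordering (defective drawn first) has probability 7/14 × 6/13 × 7/12 = 294/2184 = 7/52.
There are C(3,2) = 3 such orderings, each equally likely, so P = 3 × 7/52 = 21/52.

21/52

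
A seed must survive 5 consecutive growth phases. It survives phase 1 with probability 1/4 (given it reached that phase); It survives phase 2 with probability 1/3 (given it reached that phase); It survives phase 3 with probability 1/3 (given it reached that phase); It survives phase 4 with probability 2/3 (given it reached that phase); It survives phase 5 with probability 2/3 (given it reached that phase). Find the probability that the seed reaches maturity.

1/81

Each stage is reached only if all earlier stages succeed, so
P = 1/4 × 1/3 × 1/3 × 2/3 × 2/3 = 4/324 = 1/81.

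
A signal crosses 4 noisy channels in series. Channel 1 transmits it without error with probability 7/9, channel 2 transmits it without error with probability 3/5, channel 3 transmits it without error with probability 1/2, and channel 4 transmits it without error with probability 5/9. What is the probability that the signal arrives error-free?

7/54

Each stage is reached only if all earlier stages succeed, so
P = 7/9 × 3/5 × 1/2 × 5/9 = 105/810 = 7/54.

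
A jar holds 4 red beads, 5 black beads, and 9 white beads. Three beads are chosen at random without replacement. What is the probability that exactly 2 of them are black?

65/408

One ordering (black drawn first) has probability 5/18 × 4/17 × 13/16 = 260/4896 = 65/1224.
There are C(3,2) = 3 such orderings, each equally likely, so P = 3 × 65/1224 = 65/408.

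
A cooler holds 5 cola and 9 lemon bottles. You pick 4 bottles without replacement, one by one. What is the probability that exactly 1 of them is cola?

One ordering (cola drawn first) has probability 5/14 × 9/13 × 8/12 × 7/11 = 2520/24024 = 15/143.
There are C(4,1) = 4 such orderings, each equally likely, so P = 4 × 15/143 = 60/143.

60/143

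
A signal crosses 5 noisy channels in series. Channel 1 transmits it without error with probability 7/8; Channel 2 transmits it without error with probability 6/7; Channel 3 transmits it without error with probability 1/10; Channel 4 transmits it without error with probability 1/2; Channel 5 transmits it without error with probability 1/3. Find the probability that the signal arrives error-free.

1/80

Each stage is reached only if all earlier stages succeed, so
P = 7/8 × 6/7 × 1/10 × 1/2 × 1/3 = 42/3360 = 1/80.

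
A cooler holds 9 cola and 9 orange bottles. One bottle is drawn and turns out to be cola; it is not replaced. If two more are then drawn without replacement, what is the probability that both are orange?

After the first draw, 9 of the remaining 17 bottles are orange.
P = 9/17 × 8/16 = 72/272 = 9/34.

9/34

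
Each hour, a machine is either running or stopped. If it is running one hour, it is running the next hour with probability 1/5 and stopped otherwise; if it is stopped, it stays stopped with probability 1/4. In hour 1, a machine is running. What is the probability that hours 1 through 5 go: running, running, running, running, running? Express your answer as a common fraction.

Hour 1 is given. For each transition, use the conditional probability from the current state:
P(running | running) = 1/5; P(running | running) = 1/5; P(running | running) = 1/5; P(running | running) = 1/5.
P = 1/5 × 1/5 × 1/5 × 1/5 = 1/625.

1/625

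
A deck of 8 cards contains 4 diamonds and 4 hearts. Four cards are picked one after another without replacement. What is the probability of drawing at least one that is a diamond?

P(no diamonds) = 4/8 × 3/7 × 2/6 × 1/5 = 24/1680 = 1/70.
P(at least one) = 1 − 1/70 = 69/70.

69/70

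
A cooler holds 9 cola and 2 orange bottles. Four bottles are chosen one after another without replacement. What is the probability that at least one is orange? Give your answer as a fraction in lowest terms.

34/55

P(no orange) = 9/11 × 8/10 × 7/9 × 6/8 = 3024/7920 = 21/55.
P(at least one) = 1 − 21/55 = 34/55.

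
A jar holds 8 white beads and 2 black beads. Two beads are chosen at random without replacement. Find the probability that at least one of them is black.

P(no black) = 8/10 × 7/9 = 56/90 = 28/45.
P(at least one) = 1 − 28/45 = 17/45.

17/45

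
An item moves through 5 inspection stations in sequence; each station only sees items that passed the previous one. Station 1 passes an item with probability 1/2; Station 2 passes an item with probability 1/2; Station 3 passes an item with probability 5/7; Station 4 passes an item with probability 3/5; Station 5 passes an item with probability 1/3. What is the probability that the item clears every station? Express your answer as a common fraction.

Each stage is reached only if all earlier stages succeed, so
P = 1/2 × 1/2 × 5/7 × 3/5 × 1/3 = 15/420 = 1/28.

1/28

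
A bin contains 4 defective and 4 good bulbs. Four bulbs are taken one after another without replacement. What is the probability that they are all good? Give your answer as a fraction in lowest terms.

P(every draw is good) = 4/8 × 3/7 × 2/6 × 1/5 = 24/1680 = 1/70.

1/70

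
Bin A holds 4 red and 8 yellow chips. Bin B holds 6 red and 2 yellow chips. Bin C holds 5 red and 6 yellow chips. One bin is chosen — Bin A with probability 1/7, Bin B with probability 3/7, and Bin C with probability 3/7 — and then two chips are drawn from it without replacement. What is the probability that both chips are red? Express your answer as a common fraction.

691/2156

From Bin A: P(both red) = (4/12)(3/11) = 1/11.
From Bin B: P(both red) = (6/8)(5/7) = 15/28.
From Bin C: P(both red) = (5/11)(4/10) = 2/11.
Total probability = (1/7)(1/11) + (3/7)(15/28) + (3/7)(2/11) = 691/2156.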